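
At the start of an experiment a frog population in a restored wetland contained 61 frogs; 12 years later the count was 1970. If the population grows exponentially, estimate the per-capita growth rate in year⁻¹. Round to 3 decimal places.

0.290 per year

From N(t) = N₀·e^(rt): e^(r·12) = 1970/61 = 32.295.
r·12 = ln(32.295) = 3.4749, so r = 3.4749/12 = 0.28958.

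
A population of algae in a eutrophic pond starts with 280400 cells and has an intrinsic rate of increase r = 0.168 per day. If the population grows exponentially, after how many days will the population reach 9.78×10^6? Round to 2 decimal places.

Set N₀·e^(rt) = 9.78×10^6: e^(0.168·t) = 9.78×10^6/280400 = 34.879.
0.168·t = ln(34.879) = 3.5519, so t = 3.5519/0.168 = 21.142.

21.14 days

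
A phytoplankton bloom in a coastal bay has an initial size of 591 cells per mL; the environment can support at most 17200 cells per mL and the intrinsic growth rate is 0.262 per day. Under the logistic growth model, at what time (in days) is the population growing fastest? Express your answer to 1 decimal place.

12.7 days

Logistic growth is fastest at N = K/2 = 8600.
A = (K − N₀)/N₀ = 28.103. Set K/(1 + A·e^(−rt)) = K/2 → A·e^(−rt) = 1.
e^(−0.262t) = 1/28.103 = 0.0355831, so t = ln(28.103)/0.262 = 3.3359/0.262 = 12.732.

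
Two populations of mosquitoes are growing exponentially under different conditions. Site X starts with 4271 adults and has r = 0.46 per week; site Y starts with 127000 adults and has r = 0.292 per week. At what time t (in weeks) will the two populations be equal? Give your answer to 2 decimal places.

20.19 weeks

Set 4271·e^(0.46t) = 127000·e^(0.292t).
e^((0.46 − 0.292)t) = 127000/4271 → e^(0.168·t) = 29.735.
0.168·t = ln(29.735) = 3.3923, so t = 3.3923/0.168 = 20.192.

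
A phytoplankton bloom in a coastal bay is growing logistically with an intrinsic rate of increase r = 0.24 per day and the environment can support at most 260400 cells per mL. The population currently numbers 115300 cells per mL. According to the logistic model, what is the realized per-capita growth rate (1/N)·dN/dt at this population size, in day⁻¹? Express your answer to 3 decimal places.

(1/N)·dN/dt = r(1 − N/K) = 0.24 × (1 − 115300/260400).
= 0.24 × 0.55722 = 0.13373.

0.134 per day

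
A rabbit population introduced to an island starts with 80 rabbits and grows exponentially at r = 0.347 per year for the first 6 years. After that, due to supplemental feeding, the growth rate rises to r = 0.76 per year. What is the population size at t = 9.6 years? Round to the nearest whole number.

Phase 1: N(6) = 80·e^(0.347×6) = 80·e^2.082 = 641.64.
Phase 2 runs for 9.6 − 6 = 3.6 years at r = 0.76.
N(9.6) = 641.64·e^(0.76×3.6) = 641.64·e^2.736 = 9897.39.

9897 rabbits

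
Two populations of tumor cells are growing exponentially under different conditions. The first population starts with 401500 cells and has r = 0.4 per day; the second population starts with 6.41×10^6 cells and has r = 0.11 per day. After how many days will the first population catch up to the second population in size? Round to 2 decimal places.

Set 401500·e^(0.4t) = 6.41×10^6·e^(0.11t).
e^((0.4 − 0.11)t) = 6.41×10^6/401500 → e^(0.29·t) = 15.965.
0.29·t = ln(15.965) = 2.7704, so t = 2.7704/0.29 = 9.5531.

9.55 days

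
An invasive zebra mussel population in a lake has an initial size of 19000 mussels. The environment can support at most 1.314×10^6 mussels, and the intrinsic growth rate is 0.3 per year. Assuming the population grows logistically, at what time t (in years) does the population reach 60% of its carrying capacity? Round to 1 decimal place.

A = (K − N₀)/N₀ = (1.314×10^6 − 19000)/19000 = 68.158.
Solve 1.314×10^6/(1 + 68.158·e^(−0.3t)) = 788400: 1 + 68.158·e^(−0.3t) = 1.6667, so e^(−0.3t) = 0.00978121.
−0.3·t = ln(0.00978121) = -4.6273, so t = 4.6273/0.3 = 15.424.

15.4 years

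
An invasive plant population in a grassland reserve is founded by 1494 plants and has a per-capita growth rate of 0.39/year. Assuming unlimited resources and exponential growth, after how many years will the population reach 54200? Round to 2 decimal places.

9.21 years

Set N₀·e^(rt) = 54200: e^(0.39·t) = 54200/1494 = 36.278.
0.39·t = ln(36.278) = 3.5912, so t = 3.5912/0.39 = 9.2083.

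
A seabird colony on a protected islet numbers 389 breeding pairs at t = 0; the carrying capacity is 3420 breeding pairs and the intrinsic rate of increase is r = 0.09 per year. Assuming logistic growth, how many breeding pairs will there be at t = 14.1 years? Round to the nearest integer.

A = (K − N₀)/N₀ = (3420 − 389)/389 = 7.7918.
N(t) = K/(1 + A·e^(−rt)) = 3420/(1 + 7.7918×e^(−0.09×14.1)).
e^(−1.269) = 0.28111; denominator = 1 + 7.7918×0.28111 = 3.1904.
N = 3420/3.1904 = 1071.98.

1072 breeding pairs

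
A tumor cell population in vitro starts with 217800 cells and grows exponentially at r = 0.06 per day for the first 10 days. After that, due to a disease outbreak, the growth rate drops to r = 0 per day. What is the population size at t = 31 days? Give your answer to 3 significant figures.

Phase 1: N(10) = 217800·e^(0.06×10) = 217800·e^0.6 = 396857.
Phase 2 runs for 31 − 10 = 21 days at r = 0.
N(31) = 396857·e^(0×21) = 396857·e^-0 = 396857.

397000 cells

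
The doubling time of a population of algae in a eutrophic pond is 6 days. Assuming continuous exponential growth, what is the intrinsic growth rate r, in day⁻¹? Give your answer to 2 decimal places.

r = ln(2)/t_d = 0.6931/6 = 0.11552.

0.12 per day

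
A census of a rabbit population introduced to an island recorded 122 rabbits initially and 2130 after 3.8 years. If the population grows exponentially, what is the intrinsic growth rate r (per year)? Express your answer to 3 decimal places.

0.753 per year

From N(t) = N₀·e^(rt): e^(r·3.8) = 2130/122 = 17.459.
r·3.8 = ln(17.459) = 2.8599, so r = 2.8599/3.8 = 0.75259.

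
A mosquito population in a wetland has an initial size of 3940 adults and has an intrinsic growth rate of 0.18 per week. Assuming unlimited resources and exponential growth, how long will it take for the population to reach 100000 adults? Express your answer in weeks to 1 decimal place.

18.0 weeks

Set N₀·e^(rt) = 100000: e^(0.18·t) = 100000/3940 = 25.381.
0.18·t = ln(25.381) = 3.234, so t = 3.234/0.18 = 17.967.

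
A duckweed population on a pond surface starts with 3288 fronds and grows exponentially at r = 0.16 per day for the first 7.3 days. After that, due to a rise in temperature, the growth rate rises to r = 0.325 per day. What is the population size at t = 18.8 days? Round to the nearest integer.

443980 fronds

Phase 1: N(7.3) = 3288·e^(0.16×7.3) = 3288·e^1.168 = 10572.7.
Phase 2 runs for 18.8 − 7.3 = 11.5 days at r = 0.325.
N(18.8) = 10572.7·e^(0.325×11.5) = 10572.7·e^3.738 = 443980.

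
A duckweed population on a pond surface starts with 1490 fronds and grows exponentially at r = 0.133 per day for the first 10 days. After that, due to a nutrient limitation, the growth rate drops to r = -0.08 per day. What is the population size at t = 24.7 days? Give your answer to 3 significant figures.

Phase 1: N(10) = 1490·e^(0.133×10) = 1490·e^1.33 = 5633.75.
Phase 2 runs for 24.7 − 10 = 14.7 days at r = -0.08.
N(24.7) = 5633.75·e^(-0.08×14.7) = 5633.75·e^-1.176 = 1738.07.

1740 fronds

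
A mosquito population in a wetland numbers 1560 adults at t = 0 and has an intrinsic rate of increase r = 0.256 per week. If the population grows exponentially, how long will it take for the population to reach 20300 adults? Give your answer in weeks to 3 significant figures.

10.0 weeks

Set N₀·e^(rt) = 20300: e^(0.256·t) = 20300/1560 = 13.013.
0.256·t = ln(13.013) = 2.5659, so t = 2.5659/0.256 = 10.023.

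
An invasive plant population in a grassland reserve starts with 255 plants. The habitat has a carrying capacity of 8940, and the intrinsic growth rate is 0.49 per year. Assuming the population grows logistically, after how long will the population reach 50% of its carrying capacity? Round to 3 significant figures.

A = (K − N₀)/N₀ = (8940 − 255)/255 = 34.059.
Solve 8940/(1 + 34.059·e^(−0.49t)) = 4470: 1 + 34.059·e^(−0.49t) = 2, so e^(−0.49t) = 0.029361.
−0.49·t = ln(0.029361) = -3.5281, so t = 3.5281/0.49 = 7.2002.

7.20 years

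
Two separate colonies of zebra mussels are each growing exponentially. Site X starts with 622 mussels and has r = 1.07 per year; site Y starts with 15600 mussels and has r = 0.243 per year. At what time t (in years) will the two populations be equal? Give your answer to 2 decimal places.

Set 622·e^(1.07t) = 15600·e^(0.243t).
e^((1.07 − 0.243)t) = 15600/622 → e^(0.827·t) = 25.08.
0.827·t = ln(25.08) = 3.2221, so t = 3.2221/0.827 = 3.8961.

3.90 years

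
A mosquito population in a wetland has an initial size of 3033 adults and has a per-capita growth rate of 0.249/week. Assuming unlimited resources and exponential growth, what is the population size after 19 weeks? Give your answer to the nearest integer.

343969 adults

N(t) = N₀·e^(rt) = 3033 × e^(0.249×19) = 3033 × e^4.731.
e^4.731 ≈ 113.41, so N ≈ 3033 × 113.41 = 343969.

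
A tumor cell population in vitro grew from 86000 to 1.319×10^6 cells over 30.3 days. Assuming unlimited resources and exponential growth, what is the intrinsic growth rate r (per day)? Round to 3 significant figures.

From N(t) = N₀·e^(rt): e^(r·30.3) = 1.319×10^6/86000 = 15.337.
r·30.3 = ln(15.337) = 2.7303, so r = 2.7303/30.3 = 0.090108.

0.0901 per day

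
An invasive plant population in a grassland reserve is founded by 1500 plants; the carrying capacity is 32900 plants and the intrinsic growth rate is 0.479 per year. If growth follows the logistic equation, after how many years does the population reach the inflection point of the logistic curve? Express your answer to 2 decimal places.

6.35 years

Logistic growth is fastest at N = K/2 = 16450.
A = (K − N₀)/N₀ = 20.933. Set K/(1 + A·e^(−rt)) = K/2 → A·e^(−rt) = 1.
e^(−0.479t) = 1/20.933 = 0.0477707, so t = ln(20.933)/0.479 = 3.0413/0.479 = 6.3494.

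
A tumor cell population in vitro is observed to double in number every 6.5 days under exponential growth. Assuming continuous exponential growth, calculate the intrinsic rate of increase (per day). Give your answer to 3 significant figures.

r = ln(2)/t_d = 0.6931/6.5 = 0.10664.

0.107 per day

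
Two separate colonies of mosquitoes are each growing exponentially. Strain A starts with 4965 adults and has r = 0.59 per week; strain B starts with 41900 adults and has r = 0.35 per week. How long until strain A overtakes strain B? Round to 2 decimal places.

8.89 weeks

Set 4965·e^(0.59t) = 41900·e^(0.35t).
e^((0.59 − 0.35)t) = 41900/4965 → e^(0.24·t) = 8.4391.
0.24·t = ln(8.4391) = 2.1329, so t = 2.1329/0.24 = 8.887.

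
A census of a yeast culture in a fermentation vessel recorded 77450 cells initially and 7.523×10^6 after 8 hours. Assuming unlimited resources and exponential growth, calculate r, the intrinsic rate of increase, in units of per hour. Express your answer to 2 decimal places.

0.57 per hour

From N(t) = N₀·e^(rt): e^(r·8) = 7.523×10^6/77450 = 97.134.
r·8 = ln(97.134) = 4.5761, so r = 4.5761/8 = 0.57201.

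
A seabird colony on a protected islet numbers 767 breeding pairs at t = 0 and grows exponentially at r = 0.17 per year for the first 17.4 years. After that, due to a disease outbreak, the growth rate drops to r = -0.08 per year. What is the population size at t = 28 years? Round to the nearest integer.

Phase 1: N(17.4) = 767·e^(0.17×17.4) = 767·e^2.958 = 14772.
Phase 2 runs for 28 − 17.4 = 10.6 years at r = -0.08.
N(28) = 14772·e^(-0.08×10.6) = 14772·e^-0.848 = 6326.4.

6326 breeding pairs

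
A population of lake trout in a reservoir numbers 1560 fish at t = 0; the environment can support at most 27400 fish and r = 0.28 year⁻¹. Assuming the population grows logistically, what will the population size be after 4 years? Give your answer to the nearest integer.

A = (K − N₀)/N₀ = (27400 − 1560)/1560 = 16.564.
N(t) = K/(1 + A·e^(−rt)) = 27400/(1 + 16.564×e^(−0.28×4)).
e^(−1.12) = 0.32628; denominator = 1 + 16.564×0.32628 = 6.4045.
N = 27400/6.4045 = 4278.22.

4278 fish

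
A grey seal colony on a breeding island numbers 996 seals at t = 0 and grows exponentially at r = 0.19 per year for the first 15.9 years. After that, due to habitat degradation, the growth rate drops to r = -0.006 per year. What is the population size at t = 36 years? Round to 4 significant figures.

18110 seals

Phase 1: N(15.9) = 996·e^(0.19×15.9) = 996·e^3.021 = 20429.7.
Phase 2 runs for 36 − 15.9 = 20.1 years at r = -0.006.
N(36) = 20429.7·e^(-0.006×20.1) = 20429.7·e^-0.1206 = 18108.7.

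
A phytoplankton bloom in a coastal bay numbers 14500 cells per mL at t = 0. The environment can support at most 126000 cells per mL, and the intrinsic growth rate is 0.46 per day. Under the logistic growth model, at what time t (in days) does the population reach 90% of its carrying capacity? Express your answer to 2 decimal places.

A = (K − N₀)/N₀ = (126000 − 14500)/14500 = 7.6897.
Solve 126000/(1 + 7.6897·e^(−0.46t)) = 113400: 1 + 7.6897·e^(−0.46t) = 1.1111, so e^(−0.46t) = 0.0144494.
−0.46·t = ln(0.0144494) = -4.2371, so t = 4.2371/0.46 = 9.2111.

9.21 days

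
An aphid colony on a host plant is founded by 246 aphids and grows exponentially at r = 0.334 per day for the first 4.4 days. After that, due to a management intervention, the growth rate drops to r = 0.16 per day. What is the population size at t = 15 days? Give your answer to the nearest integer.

5831 aphids

Phase 1: N(4.4) = 246·e^(0.334×4.4) = 246·e^1.47 = 1069.48.
Phase 2 runs for 15 − 4.4 = 10.6 days at r = 0.16.
N(15) = 1069.48·e^(0.16×10.6) = 1069.48·e^1.696 = 5830.93.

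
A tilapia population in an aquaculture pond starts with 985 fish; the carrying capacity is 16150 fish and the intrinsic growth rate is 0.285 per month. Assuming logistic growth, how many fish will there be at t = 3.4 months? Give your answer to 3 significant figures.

2360 fish

A = (K − N₀)/N₀ = (16150 − 985)/985 = 15.396.
N(t) = K/(1 + A·e^(−rt)) = 16150/(1 + 15.396×e^(−0.285×3.4)).
e^(−0.969) = 0.37946; denominator = 1 + 15.396×0.37946 = 6.8422.
N = 16150/6.8422 = 2360.36.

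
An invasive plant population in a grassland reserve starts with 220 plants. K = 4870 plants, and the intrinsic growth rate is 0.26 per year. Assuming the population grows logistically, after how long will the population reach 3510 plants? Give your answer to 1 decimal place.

A = (K − N₀)/N₀ = (4870 − 220)/220 = 21.136.
Solve 4870/(1 + 21.136·e^(−0.26t)) = 3510: 1 + 21.136·e^(−0.26t) = 1.3875, so e^(−0.26t) = 0.0183316.
−0.26·t = ln(0.0183316) = -3.9991, so t = 3.9991/0.26 = 15.381.

15.4 years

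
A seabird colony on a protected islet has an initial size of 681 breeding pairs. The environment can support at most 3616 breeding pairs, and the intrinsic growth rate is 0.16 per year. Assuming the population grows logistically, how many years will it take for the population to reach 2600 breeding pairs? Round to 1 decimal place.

A = (K − N₀)/N₀ = (3616 − 681)/681 = 4.3098.
Solve 3616/(1 + 4.3098·e^(−0.16t)) = 2600: 1 + 4.3098·e^(−0.16t) = 1.3908, so e^(−0.16t) = 0.0906691.
−0.16·t = ln(0.0906691) = -2.4005, so t = 2.4005/0.16 = 15.003.

15.0 years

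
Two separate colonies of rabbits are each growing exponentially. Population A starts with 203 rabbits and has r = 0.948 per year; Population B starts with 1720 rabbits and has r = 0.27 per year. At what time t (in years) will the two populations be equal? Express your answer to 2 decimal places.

3.15 years

Set 203·e^(0.948t) = 1720·e^(0.27t).
e^((0.948 − 0.27)t) = 1720/203 → e^(0.678·t) = 8.4729.
0.678·t = ln(8.4729) = 2.1369, so t = 2.1369/0.678 = 3.1517.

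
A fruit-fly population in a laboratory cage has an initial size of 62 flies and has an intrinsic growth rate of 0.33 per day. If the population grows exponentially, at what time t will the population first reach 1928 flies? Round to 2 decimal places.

Set N₀·e^(rt) = 1928: e^(0.33·t) = 1928/62 = 31.097.
0.33·t = ln(31.097) = 3.4371, so t = 3.4371/0.33 = 10.415.

10.42 days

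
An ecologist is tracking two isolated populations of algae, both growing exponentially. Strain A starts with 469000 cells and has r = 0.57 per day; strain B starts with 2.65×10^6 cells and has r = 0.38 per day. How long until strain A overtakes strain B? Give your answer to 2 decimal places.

Set 469000·e^(0.57t) = 2.65×10^6·e^(0.38t).
e^((0.57 − 0.38)t) = 2.65×10^6/469000 → e^(0.19·t) = 5.6503.
0.19·t = ln(5.6503) = 1.7317, so t = 1.7317/0.19 = 9.1143.

9.11 days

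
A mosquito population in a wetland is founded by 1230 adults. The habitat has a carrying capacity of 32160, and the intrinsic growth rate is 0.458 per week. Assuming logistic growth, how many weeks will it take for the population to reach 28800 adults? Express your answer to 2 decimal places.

11.73 weeks

A = (K − N₀)/N₀ = (32160 − 1230)/1230 = 25.146.
Solve 32160/(1 + 25.146·e^(−0.458t)) = 28800: 1 + 25.146·e^(−0.458t) = 1.1167, so e^(−0.458t) = 0.00463951.
−0.458·t = ln(0.00463951) = -5.3731, so t = 5.3731/0.458 = 11.732.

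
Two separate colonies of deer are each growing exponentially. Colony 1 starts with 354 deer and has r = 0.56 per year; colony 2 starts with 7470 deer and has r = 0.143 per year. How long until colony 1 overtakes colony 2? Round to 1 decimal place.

7.3 years

Set 354·e^(0.56t) = 7470·e^(0.143t).
e^((0.56 − 0.143)t) = 7470/354 → e^(0.417·t) = 21.102.
0.417·t = ln(21.102) = 3.0494, so t = 3.0494/0.417 = 7.3126.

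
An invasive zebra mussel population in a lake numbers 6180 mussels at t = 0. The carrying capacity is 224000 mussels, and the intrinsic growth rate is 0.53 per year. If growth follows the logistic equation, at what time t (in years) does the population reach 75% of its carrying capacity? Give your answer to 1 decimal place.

8.8 years

A = (K − N₀)/N₀ = (224000 − 6180)/6180 = 35.246.
Solve 224000/(1 + 35.246·e^(−0.53t)) = 168000: 1 + 35.246·e^(−0.53t) = 1.3333, so e^(−0.53t) = 0.00945735.
−0.53·t = ln(0.00945735) = -4.661, so t = 4.661/0.53 = 8.7943.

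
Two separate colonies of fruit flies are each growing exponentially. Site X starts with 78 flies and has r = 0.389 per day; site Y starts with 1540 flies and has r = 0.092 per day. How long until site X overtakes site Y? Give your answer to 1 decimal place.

Set 78·e^(0.389t) = 1540·e^(0.092t).
e^((0.389 − 0.092)t) = 1540/78 → e^(0.297·t) = 19.744.
0.297·t = ln(19.744) = 2.9828, so t = 2.9828/0.297 = 10.043.

10.0 days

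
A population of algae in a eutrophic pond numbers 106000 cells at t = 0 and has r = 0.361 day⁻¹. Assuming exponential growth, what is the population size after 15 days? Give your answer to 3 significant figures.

N(t) = N₀·e^(rt) = 106000 × e^(0.361×15) = 106000 × e^5.415.
e^5.415 ≈ 224.75, so N ≈ 106000 × 224.75 = 2.382377×10^7.

23800000 cells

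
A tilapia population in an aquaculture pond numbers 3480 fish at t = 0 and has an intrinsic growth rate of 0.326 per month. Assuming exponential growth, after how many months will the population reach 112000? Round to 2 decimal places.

Set N₀·e^(rt) = 112000: e^(0.326·t) = 112000/3480 = 32.184.
0.326·t = ln(32.184) = 3.4715, so t = 3.4715/0.326 = 10.649.

10.65 months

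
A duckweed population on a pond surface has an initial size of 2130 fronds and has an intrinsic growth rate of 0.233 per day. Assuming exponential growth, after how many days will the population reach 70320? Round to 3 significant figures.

15.0 days

Set N₀·e^(rt) = 70320: e^(0.233·t) = 70320/2130 = 33.014.
0.233·t = ln(33.014) = 3.4969, so t = 3.4969/0.233 = 15.008.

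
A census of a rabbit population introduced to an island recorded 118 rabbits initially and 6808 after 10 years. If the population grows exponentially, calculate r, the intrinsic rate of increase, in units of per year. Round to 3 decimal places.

0.406 per year

From N(t) = N₀·e^(rt): e^(r·10) = 6808/118 = 57.695.
r·10 = ln(57.695) = 4.0552, so r = 4.0552/10 = 0.40552.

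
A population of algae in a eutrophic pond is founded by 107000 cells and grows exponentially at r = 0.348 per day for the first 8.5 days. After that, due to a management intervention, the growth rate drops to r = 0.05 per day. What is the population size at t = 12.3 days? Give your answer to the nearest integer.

2491970 cells

Phase 1: N(8.5) = 107000·e^(0.348×8.5) = 107000·e^2.958 = 2.060757×10^6.
Phase 2 runs for 12.3 − 8.5 = 3.8 days at r = 0.05.
N(12.3) = 2.060757×10^6·e^(0.05×3.8) = 2.060757×10^6·e^0.19 = 2.49197×10^6.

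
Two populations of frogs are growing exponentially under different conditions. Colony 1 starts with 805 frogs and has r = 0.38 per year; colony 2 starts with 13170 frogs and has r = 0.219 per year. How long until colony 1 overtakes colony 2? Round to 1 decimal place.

Set 805·e^(0.38t) = 13170·e^(0.219t).
e^((0.38 − 0.219)t) = 13170/805 → e^(0.161·t) = 16.36.
0.161·t = ln(16.36) = 2.7949, so t = 2.7949/0.161 = 17.359.

17.4 years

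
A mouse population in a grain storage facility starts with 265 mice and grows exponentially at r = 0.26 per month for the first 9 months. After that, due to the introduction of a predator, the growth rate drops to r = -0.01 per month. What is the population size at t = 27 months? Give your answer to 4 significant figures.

2298 mice

Phase 1: N(9) = 265·e^(0.26×9) = 265·e^2.34 = 2751.03.
Phase 2 runs for 27 − 9 = 18 months at r = -0.01.
N(27) = 2751.03·e^(-0.01×18) = 2751.03·e^-0.18 = 2297.85.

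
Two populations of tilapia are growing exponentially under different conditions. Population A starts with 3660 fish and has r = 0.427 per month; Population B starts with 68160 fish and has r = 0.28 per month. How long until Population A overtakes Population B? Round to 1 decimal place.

19.9 months

Set 3660·e^(0.427t) = 68160·e^(0.28t).
e^((0.427 − 0.28)t) = 68160/3660 → e^(0.147·t) = 18.623.
0.147·t = ln(18.623) = 2.9244, so t = 2.9244/0.147 = 19.894.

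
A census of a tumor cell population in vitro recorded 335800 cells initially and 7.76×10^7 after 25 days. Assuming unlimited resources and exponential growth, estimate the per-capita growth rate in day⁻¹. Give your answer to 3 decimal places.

From N(t) = N₀·e^(rt): e^(r·25) = 7.76×10^7/335800 = 231.09.
r·25 = ln(231.09) = 5.4428, so r = 5.4428/25 = 0.21771.

0.218 per day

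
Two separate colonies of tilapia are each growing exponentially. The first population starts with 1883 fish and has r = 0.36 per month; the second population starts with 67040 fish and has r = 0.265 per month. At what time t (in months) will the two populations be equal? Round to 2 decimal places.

37.60 months

Set 1883·e^(0.36t) = 67040·e^(0.265t).
e^((0.36 − 0.265)t) = 67040/1883 → e^(0.095·t) = 35.603.
0.095·t = ln(35.603) = 3.5724, so t = 3.5724/0.095 = 37.604.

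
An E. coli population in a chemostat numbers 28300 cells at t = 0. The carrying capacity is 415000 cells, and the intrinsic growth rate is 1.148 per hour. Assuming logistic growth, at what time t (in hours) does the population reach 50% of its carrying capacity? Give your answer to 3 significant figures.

2.28 hours

A = (K − N₀)/N₀ = (415000 − 28300)/28300 = 13.664.
Solve 415000/(1 + 13.664·e^(−1.148t)) = 207500: 1 + 13.664·e^(−1.148t) = 2, so e^(−1.148t) = 0.0731833.
−1.148·t = ln(0.0731833) = -2.6148, so t = 2.6148/1.148 = 2.2777.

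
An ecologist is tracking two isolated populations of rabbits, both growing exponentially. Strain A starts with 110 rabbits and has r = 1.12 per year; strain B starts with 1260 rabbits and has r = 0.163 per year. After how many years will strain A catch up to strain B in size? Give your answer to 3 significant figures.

Set 110·e^(1.12t) = 1260·e^(0.163t).
e^((1.12 − 0.163)t) = 1260/110 → e^(0.957·t) = 11.455.
0.957·t = ln(11.455) = 2.4384, so t = 2.4384/0.957 = 2.5479.

2.55 years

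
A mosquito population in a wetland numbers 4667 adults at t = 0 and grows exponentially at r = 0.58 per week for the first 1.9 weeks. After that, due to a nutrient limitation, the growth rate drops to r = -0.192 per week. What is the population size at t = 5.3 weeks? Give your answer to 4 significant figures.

7313 adults

Phase 1: N(1.9) = 4667·e^(0.58×1.9) = 4667·e^1.102 = 14048.5.
Phase 2 runs for 5.3 − 1.9 = 3.4 weeks at r = -0.192.
N(5.3) = 14048.5·e^(-0.192×3.4) = 14048.5·e^-0.6528 = 7313.46.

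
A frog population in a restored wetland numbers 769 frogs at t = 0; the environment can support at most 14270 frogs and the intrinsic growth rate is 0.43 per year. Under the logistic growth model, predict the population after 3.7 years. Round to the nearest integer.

3118 frogs

A = (K − N₀)/N₀ = (14270 − 769)/769 = 17.557.
N(t) = K/(1 + A·e^(−rt)) = 14270/(1 + 17.557×e^(−0.43×3.7)).
e^(−1.591) = 0.20372; denominator = 1 + 17.557×0.20372 = 4.5767.
N = 14270/4.5767 = 3118.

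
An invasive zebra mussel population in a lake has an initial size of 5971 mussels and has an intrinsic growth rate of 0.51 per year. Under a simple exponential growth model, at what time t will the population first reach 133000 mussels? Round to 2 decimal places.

Set N₀·e^(rt) = 133000: e^(0.51·t) = 133000/5971 = 22.274.
0.51·t = ln(22.274) = 3.1034, so t = 3.1034/0.51 = 6.0852.

6.09 years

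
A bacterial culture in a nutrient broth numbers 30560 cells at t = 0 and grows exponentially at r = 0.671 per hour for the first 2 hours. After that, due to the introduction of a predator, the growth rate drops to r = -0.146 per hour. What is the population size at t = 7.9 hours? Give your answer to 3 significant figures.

Phase 1: N(2) = 30560·e^(0.671×2) = 30560·e^1.342 = 116944.
Phase 2 runs for 7.9 − 2 = 5.9 hours at r = -0.146.
N(7.9) = 116944·e^(-0.146×5.9) = 116944·e^-0.8614 = 49416.9.

49400 cells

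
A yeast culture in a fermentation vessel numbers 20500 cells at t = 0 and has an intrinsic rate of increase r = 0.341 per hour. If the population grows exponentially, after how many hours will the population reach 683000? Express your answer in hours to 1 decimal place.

10.3 hours

Set N₀·e^(rt) = 683000: e^(0.341·t) = 683000/20500 = 33.317.
0.341·t = ln(33.317) = 3.5061, so t = 3.5061/0.341 = 10.282.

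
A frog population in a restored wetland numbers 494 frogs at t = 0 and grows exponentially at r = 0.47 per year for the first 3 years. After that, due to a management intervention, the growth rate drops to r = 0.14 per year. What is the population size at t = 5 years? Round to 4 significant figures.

Phase 1: N(3) = 494·e^(0.47×3) = 494·e^1.41 = 2023.4.
Phase 2 runs for 5 − 3 = 2 years at r = 0.14.
N(5) = 2023.4·e^(0.14×2) = 2023.4·e^0.28 = 2677.22.

2677 frogs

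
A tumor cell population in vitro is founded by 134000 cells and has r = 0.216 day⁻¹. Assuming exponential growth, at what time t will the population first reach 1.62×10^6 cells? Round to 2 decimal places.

Set N₀·e^(rt) = 1.62×10^6: e^(0.216·t) = 1.62×10^6/134000 = 12.09.
0.216·t = ln(12.09) = 2.4923, so t = 2.4923/0.216 = 11.539.

11.54 days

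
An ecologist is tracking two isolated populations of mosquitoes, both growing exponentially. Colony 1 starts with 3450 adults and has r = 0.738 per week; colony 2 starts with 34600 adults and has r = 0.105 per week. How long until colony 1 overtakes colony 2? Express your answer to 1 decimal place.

Set 3450·e^(0.738t) = 34600·e^(0.105t).
e^((0.738 − 0.105)t) = 34600/3450 → e^(0.633·t) = 10.029.
0.633·t = ln(10.029) = 2.3055, so t = 2.3055/0.633 = 3.6421.

3.6 weeks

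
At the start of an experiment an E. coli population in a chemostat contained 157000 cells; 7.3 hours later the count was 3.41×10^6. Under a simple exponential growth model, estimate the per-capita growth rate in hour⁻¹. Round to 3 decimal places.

From N(t) = N₀·e^(rt): e^(r·7.3) = 3.41×10^6/157000 = 21.72.
r·7.3 = ln(21.72) = 3.0782, so r = 3.0782/7.3 = 0.42167.

0.422 per hour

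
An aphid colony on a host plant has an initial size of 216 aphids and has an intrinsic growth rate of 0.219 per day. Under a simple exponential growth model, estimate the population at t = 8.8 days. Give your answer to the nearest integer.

N(t) = N₀·e^(rt) = 216 × e^(0.219×8.8) = 216 × e^1.927.
e^1.927 ≈ 6.8702, so N ≈ 216 × 6.8702 = 1483.97.

1484 aphids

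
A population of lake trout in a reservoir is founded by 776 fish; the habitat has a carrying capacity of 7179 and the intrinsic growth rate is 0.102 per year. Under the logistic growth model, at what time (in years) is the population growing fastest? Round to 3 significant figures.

20.7 years

Logistic growth is fastest at N = K/2 = 3589.5.
A = (K − N₀)/N₀ = 8.2513. Set K/(1 + A·e^(−rt)) = K/2 → A·e^(−rt) = 1.
e^(−0.102t) = 1/8.2513 = 0.121193, so t = ln(8.2513)/0.102 = 2.1104/0.102 = 20.69.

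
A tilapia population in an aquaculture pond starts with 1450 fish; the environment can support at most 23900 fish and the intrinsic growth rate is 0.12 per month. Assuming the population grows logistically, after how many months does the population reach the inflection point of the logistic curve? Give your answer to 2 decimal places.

22.83 months

Logistic growth is fastest at N = K/2 = 11950.
A = (K − N₀)/N₀ = 15.483. Set K/(1 + A·e^(−rt)) = K/2 → A·e^(−rt) = 1.
e^(−0.12t) = 1/15.483 = 0.064588, so t = ln(15.483)/0.12 = 2.7397/0.12 = 22.831.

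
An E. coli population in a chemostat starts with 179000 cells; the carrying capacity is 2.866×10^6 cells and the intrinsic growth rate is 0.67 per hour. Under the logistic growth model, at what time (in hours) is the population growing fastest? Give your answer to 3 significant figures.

Logistic growth is fastest at N = K/2 = 1.433×10^6.
A = (K − N₀)/N₀ = 15.011. Set K/(1 + A·e^(−rt)) = K/2 → A·e^(−rt) = 1.
e^(−0.67t) = 1/15.011 = 0.066617, so t = ln(15.011)/0.67 = 2.7088/0.67 = 4.043.

4.04 hours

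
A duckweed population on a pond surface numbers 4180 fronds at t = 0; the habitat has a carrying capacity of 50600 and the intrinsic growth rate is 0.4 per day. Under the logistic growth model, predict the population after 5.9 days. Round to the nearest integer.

24700 fronds

A = (K − N₀)/N₀ = (50600 − 4180)/4180 = 11.105.
N(t) = K/(1 + A·e^(−rt)) = 50600/(1 + 11.105×e^(−0.4×5.9)).
e^(−2.36) = 0.09442; denominator = 1 + 11.105×0.09442 = 2.0486.
N = 50600/2.0486 = 24700.3.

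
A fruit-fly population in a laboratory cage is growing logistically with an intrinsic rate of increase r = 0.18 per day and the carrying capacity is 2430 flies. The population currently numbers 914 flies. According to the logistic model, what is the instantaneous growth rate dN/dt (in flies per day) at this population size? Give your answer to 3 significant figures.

dN/dt = rN(1 − N/K) = 0.18 × 914 × (1 − 914/2430).
1 − 914/2430 = 0.62387; dN/dt = 0.18 × 914 × 0.62387 = 102.64.

103 flies per day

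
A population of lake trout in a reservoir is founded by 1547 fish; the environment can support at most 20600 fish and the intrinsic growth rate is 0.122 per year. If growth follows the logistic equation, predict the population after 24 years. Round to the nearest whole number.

12417 fish

A = (K − N₀)/N₀ = (20600 − 1547)/1547 = 12.316.
N(t) = K/(1 + A·e^(−rt)) = 20600/(1 + 12.316×e^(−0.122×24)).
e^(−2.928) = 0.053504; denominator = 1 + 12.316×0.053504 = 1.659.
N = 20600/1.659 = 12417.4.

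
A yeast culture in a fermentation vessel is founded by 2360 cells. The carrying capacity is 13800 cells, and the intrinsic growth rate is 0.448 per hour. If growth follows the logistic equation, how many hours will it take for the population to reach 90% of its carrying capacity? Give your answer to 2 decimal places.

A = (K − N₀)/N₀ = (13800 − 2360)/2360 = 4.8475.
Solve 13800/(1 + 4.8475·e^(−0.448t)) = 12420: 1 + 4.8475·e^(−0.448t) = 1.1111, so e^(−0.448t) = 0.0229215.
−0.448·t = ln(0.0229215) = -3.7757, so t = 3.7757/0.448 = 8.4279.

8.43 hours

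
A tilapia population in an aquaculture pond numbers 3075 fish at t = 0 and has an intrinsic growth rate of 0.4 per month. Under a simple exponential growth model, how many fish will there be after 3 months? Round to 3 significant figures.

10200 fish

N(t) = N₀·e^(rt) = 3075 × e^(0.4×3) = 3075 × e^1.2.
e^1.2 ≈ 3.3201, so N ≈ 3075 × 3.3201 = 10209.4.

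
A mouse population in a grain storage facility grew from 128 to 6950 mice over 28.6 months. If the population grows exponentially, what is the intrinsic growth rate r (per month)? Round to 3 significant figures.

0.140 per month

From N(t) = N₀·e^(rt): e^(r·28.6) = 6950/128 = 54.297.
r·28.6 = ln(54.297) = 3.9945, so r = 3.9945/28.6 = 0.13967.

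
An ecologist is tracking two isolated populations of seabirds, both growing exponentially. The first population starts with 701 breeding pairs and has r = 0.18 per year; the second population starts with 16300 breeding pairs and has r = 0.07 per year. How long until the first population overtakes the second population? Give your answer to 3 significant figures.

Set 701·e^(0.18t) = 16300·e^(0.07t).
e^((0.18 − 0.07)t) = 16300/701 → e^(0.11·t) = 23.252.
0.11·t = ln(23.252) = 3.1464, so t = 3.1464/0.11 = 28.604.

28.6 years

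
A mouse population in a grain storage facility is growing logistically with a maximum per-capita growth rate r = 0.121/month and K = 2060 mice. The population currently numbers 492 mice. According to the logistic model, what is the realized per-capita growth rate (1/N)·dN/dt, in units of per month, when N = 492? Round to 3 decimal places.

0.092 per month

(1/N)·dN/dt = r(1 − N/K) = 0.121 × (1 − 492/2060).
= 0.121 × 0.76117 = 0.092101.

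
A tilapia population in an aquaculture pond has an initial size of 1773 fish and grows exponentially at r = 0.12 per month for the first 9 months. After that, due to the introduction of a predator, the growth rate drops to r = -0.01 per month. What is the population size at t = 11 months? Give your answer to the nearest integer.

5118 fish

Phase 1: N(9) = 1773·e^(0.12×9) = 1773·e^1.08 = 5220.92.
Phase 2 runs for 11 − 9 = 2 months at r = -0.01.
N(11) = 5220.92·e^(-0.01×2) = 5220.92·e^-0.02 = 5117.54.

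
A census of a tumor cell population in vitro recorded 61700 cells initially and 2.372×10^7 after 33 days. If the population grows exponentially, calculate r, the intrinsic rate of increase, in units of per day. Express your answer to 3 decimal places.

0.180 per day

From N(t) = N₀·e^(rt): e^(r·33) = 2.372×10^7/61700 = 384.44.
r·33 = ln(384.44) = 5.9518, so r = 5.9518/33 = 0.18036.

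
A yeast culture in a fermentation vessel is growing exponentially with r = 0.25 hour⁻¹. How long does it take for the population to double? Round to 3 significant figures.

2.77 hours

Doubling time t_d = ln(2)/r = 0.6931/0.25 = 2.7726.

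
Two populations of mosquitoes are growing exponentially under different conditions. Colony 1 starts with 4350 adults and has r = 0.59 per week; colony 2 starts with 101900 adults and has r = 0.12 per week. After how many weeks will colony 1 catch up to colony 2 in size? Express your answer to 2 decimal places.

Set 4350·e^(0.59t) = 101900·e^(0.12t).
e^((0.59 − 0.12)t) = 101900/4350 → e^(0.47·t) = 23.425.
0.47·t = ln(23.425) = 3.1538, so t = 3.1538/0.47 = 6.7102.

6.71 weeks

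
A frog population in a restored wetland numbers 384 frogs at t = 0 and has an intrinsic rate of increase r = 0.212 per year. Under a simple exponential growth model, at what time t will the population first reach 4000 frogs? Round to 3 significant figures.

11.1 years

Set N₀·e^(rt) = 4000: e^(0.212·t) = 4000/384 = 10.417.
0.212·t = ln(10.417) = 2.3434, so t = 2.3434/0.212 = 11.054.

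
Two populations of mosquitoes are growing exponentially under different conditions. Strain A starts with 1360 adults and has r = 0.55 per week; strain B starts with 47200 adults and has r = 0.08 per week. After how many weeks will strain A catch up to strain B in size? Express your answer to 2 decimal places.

Set 1360·e^(0.55t) = 47200·e^(0.08t).
e^((0.55 − 0.08)t) = 47200/1360 → e^(0.47·t) = 34.706.
0.47·t = ln(34.706) = 3.5469, so t = 3.5469/0.47 = 7.5466.

7.55 weeks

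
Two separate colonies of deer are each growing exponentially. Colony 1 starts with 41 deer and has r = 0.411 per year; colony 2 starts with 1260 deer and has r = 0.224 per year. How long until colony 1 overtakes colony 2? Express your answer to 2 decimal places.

Set 41·e^(0.411t) = 1260·e^(0.224t).
e^((0.411 − 0.224)t) = 1260/41 → e^(0.187·t) = 30.732.
0.187·t = ln(30.732) = 3.4253, so t = 3.4253/0.187 = 18.317.

18.32 years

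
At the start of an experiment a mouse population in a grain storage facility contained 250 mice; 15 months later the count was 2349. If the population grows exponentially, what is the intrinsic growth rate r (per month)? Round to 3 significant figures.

From N(t) = N₀·e^(rt): e^(r·15) = 2349/250 = 9.396.
r·15 = ln(9.396) = 2.2403, so r = 2.2403/15 = 0.14935.

0.149 per month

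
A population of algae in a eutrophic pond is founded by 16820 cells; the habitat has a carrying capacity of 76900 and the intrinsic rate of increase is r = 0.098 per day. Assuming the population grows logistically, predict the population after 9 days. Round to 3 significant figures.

31000 cells

A = (K − N₀)/N₀ = (76900 − 16820)/16820 = 3.5719.
N(t) = K/(1 + A·e^(−rt)) = 76900/(1 + 3.5719×e^(−0.098×9)).
e^(−0.882) = 0.41395; denominator = 1 + 3.5719×0.41395 = 2.4786.
N = 76900/2.4786 = 31025.3.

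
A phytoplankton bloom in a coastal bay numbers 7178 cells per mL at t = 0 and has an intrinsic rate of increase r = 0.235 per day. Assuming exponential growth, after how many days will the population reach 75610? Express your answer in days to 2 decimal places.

10.02 days

Set N₀·e^(rt) = 75610: e^(0.235·t) = 75610/7178 = 10.534.
0.235·t = ln(10.534) = 2.3546, so t = 2.3546/0.235 = 10.019.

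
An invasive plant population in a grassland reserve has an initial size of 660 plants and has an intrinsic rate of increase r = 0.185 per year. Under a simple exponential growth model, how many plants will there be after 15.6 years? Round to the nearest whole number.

N(t) = N₀·e^(rt) = 660 × e^(0.185×15.6) = 660 × e^2.886.
e^2.886 ≈ 17.921, so N ≈ 660 × 17.921 = 11828.2.

11828 plants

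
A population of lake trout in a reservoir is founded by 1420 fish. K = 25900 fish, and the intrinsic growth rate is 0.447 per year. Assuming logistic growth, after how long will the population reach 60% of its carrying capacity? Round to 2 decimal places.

A = (K − N₀)/N₀ = (25900 − 1420)/1420 = 17.239.
Solve 25900/(1 + 17.239·e^(−0.447t)) = 15540: 1 + 17.239·e^(−0.447t) = 1.6667, so e^(−0.447t) = 0.038671.
−0.447·t = ln(0.038671) = -3.2527, so t = 3.2527/0.447 = 7.2767.

7.28 years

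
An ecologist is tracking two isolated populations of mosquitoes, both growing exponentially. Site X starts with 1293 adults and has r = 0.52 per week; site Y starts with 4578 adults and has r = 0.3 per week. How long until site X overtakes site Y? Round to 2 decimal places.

5.75 weeks

Set 1293·e^(0.52t) = 4578·e^(0.3t).
e^((0.52 − 0.3)t) = 4578/1293 → e^(0.22·t) = 3.5406.
0.22·t = ln(3.5406) = 1.2643, so t = 1.2643/0.22 = 5.7468.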